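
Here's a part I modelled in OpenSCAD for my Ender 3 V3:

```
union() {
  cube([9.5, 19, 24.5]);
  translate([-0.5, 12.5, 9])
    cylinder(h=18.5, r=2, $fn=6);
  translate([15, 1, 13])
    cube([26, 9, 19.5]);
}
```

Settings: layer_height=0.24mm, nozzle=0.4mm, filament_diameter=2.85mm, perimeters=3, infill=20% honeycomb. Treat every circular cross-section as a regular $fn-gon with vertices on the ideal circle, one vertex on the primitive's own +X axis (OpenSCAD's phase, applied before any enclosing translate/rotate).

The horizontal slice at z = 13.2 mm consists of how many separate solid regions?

At z = 13.2 mm: the cube (footprint 9.5×19) is included at this height; the r=2 cylinder at (-0.5, 12.5) contributes a regular 6-gon of circumradius 2; the cube at (15, 1) (footprint 26×9) is included at this height; Merging all regions: the regions partially overlap (shared area 3.46 mm²), so overlapping operands fuse into one piece — 2 connected regions. The result has 2 disconnected regions.

2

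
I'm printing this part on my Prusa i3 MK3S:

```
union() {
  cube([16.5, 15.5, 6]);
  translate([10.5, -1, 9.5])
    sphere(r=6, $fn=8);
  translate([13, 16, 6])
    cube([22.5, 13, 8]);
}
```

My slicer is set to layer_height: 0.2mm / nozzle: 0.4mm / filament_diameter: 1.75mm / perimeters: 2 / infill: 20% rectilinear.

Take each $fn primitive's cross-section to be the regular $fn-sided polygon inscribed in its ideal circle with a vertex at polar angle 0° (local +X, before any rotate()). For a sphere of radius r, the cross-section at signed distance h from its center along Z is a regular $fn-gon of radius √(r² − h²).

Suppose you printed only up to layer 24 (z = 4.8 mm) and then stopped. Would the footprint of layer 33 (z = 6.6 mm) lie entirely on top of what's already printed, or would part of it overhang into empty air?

part overhangs

Compare the two slices. At z = 4.8: the cube is present — its section is the full 16.5×15.5 rectangle (area 255.75 mm²); the r=6 sphere at (10.5, -1) slices to a regular 8-gon of circumradius 3.730 (√(r²−h²) with h=4.7 from center) (area = (8/2)·3.730²·sin(360°/8) = 39.34 mm²); the cube at (13, 16) is absent (z outside [6, 14]); Combining (union): the regions partially overlap — summed areas 295.09 mm² minus the doubly-counted overlap 12.63 mm² gives 282.47 mm² — area = 282.47 mm². At z = 6.6: the cube is not intersected at this z (z outside [0, 6]); the sphere at (10.5, -1): section is a regular 8-gon, circumradius = √(r²−h²) = √(6²−2.9²) = 5.253 (area = (8/2)·5.253²·sin(360°/8) = 78.04 mm²); the cube at (13, 16) is present — its section is the full 22.5×13 rectangle (area 292.50 mm²); Taking the union: the 2 present regions are separate (no shared area or edge), so areas and boundary lengths simply add and each stays a separate island — area = 370.54 mm². Checking containment: at z = 6.6 the cross-section extends beyond the z = 4.8 cross-section by about 314.89 mm².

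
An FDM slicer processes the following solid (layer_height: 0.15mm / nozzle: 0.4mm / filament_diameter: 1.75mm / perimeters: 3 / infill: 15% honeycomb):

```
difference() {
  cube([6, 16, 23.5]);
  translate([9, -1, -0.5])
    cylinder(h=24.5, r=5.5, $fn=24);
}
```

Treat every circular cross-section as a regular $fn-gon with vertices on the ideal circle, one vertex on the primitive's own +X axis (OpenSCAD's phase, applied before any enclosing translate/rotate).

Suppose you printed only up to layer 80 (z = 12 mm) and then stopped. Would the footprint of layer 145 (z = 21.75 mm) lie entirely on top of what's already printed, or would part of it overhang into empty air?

Compare the two slices. At z = 12: the 6×16 cube contributes its full rectangle (area 96.00 mm²); the r=5.5 cylinder at (9, -1) gives a regular 24-gon of circumradius 5.5 (constant along its height) (area = (24/2)·5.500²·sin(360°/24) = 93.95 mm²); Taking the first minus the rest: starting from the 6×16 cube (96.00 mm²), the r=5.5 cylinder at (9, -1) partially overlaps it — only the 5.51 mm² overlap (of its 93.95 mm²) is removed, clipping the outline — area = 90.49 mm². At z = 21.75: the cube (footprint 6×16) is included at this height (area 96.00 mm²); the r=5.5 cylinder at (9, -1) gives a regular 24-gon of circumradius 5.5 (constant along its height) (area = (24/2)·5.500²·sin(360°/24) = 93.95 mm²); Subtracting the remaining from the first: starting from the 6×16 cube (96.00 mm²), the r=5.5 cylinder at (9, -1) partially overlaps it — only the 5.51 mm² overlap (of its 93.95 mm²) is removed, clipping the outline — area = 90.49 mm². Checking containment: the cross-section at z = 21.75 is a subset of the cross-section at z = 12.

entirely on top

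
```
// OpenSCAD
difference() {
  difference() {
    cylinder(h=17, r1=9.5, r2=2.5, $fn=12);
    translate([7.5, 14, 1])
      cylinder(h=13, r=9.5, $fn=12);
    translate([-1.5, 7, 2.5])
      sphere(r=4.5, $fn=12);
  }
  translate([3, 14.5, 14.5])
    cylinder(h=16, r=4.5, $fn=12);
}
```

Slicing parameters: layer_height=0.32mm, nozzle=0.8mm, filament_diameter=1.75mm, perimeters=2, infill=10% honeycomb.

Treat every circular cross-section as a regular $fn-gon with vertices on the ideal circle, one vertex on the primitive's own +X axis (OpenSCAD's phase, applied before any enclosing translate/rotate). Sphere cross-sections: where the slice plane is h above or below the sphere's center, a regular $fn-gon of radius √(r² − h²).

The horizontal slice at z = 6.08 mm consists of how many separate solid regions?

1

At z = 6.08 mm: the cone (r1=9.5→r2=2.5) has section circumradius 6.996 here — a regular 12-gon; the cylinder at (7.5, 14): section is a regular 12-gon, circumradius r=9.5; the r=4.5 sphere at (-1.5, 7) slices to a regular 12-gon of circumradius 2.726 (√(r²−h²) with h=3.58 from center); After the difference (first − rest): starting from the cone, the r=9.5 cylinder at (7.5, 14) partially overlaps it — only the 0.69 mm² overlap (of its 270.75 mm²) is removed, clipping the outline; the r=4.5 sphere at (-1.5, 7) partially overlaps it — only the 8.65 mm² overlap (of its 22.30 mm²) is removed, clipping the outline — 1 connected region; the cylinder at (3, 14.5) is absent (z outside [14.5, 30.5]); After the difference (first − rest): none of the subtracted shapes is present at this height, so that combined region is unchanged — 1 connected region. The result has 1 disconnected region.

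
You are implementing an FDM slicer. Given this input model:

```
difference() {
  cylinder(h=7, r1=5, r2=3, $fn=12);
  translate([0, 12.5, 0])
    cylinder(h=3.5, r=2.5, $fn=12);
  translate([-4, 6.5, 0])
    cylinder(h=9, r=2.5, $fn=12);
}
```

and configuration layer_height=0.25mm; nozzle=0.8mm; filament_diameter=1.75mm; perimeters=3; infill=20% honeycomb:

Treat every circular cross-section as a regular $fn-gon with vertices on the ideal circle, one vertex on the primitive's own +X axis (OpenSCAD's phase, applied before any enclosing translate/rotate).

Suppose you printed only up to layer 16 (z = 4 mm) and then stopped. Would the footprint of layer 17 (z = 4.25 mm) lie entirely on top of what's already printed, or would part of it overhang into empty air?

entirely on top

Compare the two slices. At z = 4: the cone contributes a regular 12-gon of circumradius 3.857 (interpolated between r1=5 and r2=3 at t=0.571) (area = (12/2)·3.857²·sin(360°/12) = 44.63 mm²); the cylinder at (0, 12.5) is absent (z outside [0, 3.5]); the r=2.5 cylinder at (-4, 6.5) gives a regular 12-gon of circumradius 2.5 (constant along its height) (area = (12/2)·2.500²·sin(360°/12) = 18.75 mm²); After the difference (first − rest): starting from the cone (44.63 mm²), the r=2.5 cylinder at (-4, 6.5) misses the remaining region (no effect) — area = 44.63 mm². At z = 4.25: the cone: at t=0.607 of its height the radius interpolates to r₁+(r₂−r₁)t = 3.786, giving a regular 12-gon of that circumradius (area = (12/2)·3.786²·sin(360°/12) = 42.99 mm²); the cylinder at (0, 12.5) is not intersected at this z (z outside [0, 3.5]); the cylinder at (-4, 6.5): section is a regular 12-gon, circumradius r=2.5 (area = (12/2)·2.500²·sin(360°/12) = 18.75 mm²); Subtracting the remaining from the first: starting from the cone (42.99 mm²), the r=2.5 cylinder at (-4, 6.5) misses the remaining region (no effect) — area = 42.99 mm². Checking containment: the cross-section at z = 4.25 is a subset of the cross-section at z = 4.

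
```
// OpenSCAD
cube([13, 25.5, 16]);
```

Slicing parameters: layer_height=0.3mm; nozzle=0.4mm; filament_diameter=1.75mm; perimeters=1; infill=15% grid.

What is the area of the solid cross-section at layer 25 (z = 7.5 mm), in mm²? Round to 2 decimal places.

331.50 mm²

At z = 7.5 mm: the 13×25.5 cube contributes its full rectangle (area 331.50 mm²). Overall, the cross-section is a single solid region. Net area = 331.50 mm².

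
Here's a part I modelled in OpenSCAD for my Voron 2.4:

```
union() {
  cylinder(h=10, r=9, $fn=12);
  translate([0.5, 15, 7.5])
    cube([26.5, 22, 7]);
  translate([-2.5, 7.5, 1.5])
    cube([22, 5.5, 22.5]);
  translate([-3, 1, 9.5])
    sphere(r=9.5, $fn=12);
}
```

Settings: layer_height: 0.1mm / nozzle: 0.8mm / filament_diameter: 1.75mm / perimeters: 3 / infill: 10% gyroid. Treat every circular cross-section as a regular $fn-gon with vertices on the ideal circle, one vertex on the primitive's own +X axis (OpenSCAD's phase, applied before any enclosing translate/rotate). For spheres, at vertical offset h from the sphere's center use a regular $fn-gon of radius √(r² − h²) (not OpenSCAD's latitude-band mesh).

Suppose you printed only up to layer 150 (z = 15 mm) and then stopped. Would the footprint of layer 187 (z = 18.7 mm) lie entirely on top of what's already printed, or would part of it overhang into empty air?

Compare the two slices. At z = 15: the cylinder is not intersected at this z (z outside [0, 10]); the cube at (0.5, 15) is not intersected at this z (z outside [7.5, 14.5]); the cube at (-2.5, 7.5) is present — its section is the full 22×5.5 rectangle (area 121.00 mm²); the r=9.5 sphere at (-3, 1) contributes a regular 12-gon of circumradius √(9.5²−5.5²) = 7.746 (area = (12/2)·7.746²·sin(360°/12) = 180.00 mm²); Combining (union): the regions partially overlap — summed areas 301.00 mm² minus the doubly-counted overlap 2.25 mm² gives 298.75 mm² — area = 298.75 mm². At z = 18.7: the cylinder is not intersected at this z (z outside [0, 10]); the cube at (0.5, 15) does not reach this height (z outside [7.5, 14.5]); the 22×5.5 cube at (-2.5, 7.5) contributes its full rectangle (area 121.00 mm²); the sphere at (-3, 1): section is a regular 12-gon, circumradius = √(r²−h²) = √(9.5²−9.2²) = 2.369 (area = (12/2)·2.369²·sin(360°/12) = 16.83 mm²); Merging all regions: the 2 present regions are separate (no shared area or edge), so areas and boundary lengths simply add and each stays a separate island — area = 137.83 mm². Checking containment: the cross-section at z = 18.7 is a subset of the cross-section at z = 15.

entirely on top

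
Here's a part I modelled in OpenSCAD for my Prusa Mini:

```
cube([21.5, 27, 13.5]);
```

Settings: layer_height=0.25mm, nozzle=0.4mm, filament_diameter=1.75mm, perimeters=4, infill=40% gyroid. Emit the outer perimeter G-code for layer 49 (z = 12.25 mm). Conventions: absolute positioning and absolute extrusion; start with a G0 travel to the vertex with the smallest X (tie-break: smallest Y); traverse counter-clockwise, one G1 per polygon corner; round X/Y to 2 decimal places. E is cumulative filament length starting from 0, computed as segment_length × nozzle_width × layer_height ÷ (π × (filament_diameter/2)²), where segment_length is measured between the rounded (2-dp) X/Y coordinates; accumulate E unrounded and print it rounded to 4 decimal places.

At z = 12.25 mm: the cube (footprint 21.5×27) is included at this height. The outline is a single polygon with 4 vertices. Extrusion per mm of travel: 0.4 × 0.25 / (π × 0.875²) = 0.041575. Accumulating E over each segment gives final E = 4.0328.

G0 X0.00 Y0.00 Z12.25
G1 X21.50 Y0.00 E0.8939
G1 X21.50 Y27.00 E2.0164
G1 X0.00 Y27.00 E2.9103
G1 X0.00 Y0.00 E4.0328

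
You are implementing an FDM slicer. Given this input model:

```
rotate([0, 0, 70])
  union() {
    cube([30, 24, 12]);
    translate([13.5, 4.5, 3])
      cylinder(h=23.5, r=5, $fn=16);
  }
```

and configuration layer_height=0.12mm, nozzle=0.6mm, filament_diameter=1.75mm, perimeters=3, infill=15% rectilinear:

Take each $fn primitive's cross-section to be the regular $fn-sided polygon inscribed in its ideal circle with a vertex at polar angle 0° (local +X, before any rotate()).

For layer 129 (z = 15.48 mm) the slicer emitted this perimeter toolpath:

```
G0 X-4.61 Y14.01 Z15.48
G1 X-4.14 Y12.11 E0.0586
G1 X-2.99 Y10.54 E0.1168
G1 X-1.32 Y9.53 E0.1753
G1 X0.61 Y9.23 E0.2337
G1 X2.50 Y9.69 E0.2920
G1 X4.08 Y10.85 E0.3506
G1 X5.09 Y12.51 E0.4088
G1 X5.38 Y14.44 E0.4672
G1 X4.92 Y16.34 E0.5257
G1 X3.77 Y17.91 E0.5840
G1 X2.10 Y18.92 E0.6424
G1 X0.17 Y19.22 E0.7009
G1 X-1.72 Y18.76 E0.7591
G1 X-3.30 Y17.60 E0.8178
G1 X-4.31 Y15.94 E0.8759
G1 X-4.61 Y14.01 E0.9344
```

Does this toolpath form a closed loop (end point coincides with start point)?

Start point (G0): (-4.61, 14.01). End point (last G1): the path returns to the start — closed.

yes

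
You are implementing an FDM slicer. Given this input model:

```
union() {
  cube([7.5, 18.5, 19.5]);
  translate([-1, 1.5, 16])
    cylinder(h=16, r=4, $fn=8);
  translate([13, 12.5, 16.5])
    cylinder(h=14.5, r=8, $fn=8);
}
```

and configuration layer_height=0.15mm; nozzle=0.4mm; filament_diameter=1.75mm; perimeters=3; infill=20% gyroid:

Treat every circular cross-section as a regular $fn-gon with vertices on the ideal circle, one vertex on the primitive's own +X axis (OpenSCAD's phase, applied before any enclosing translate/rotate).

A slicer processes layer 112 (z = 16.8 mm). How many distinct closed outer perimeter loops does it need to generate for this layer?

1

At z = 16.8 mm: the cube is present — its section is the full 7.5×18.5 rectangle; the cylinder at (-1, 1.5): section is a regular 8-gon, circumradius r=4; the r=8 cylinder at (13, 12.5) gives a regular 8-gon of circumradius 8 (constant along its height); Merging all regions: the regions partially overlap (shared area 26.59 mm²), so overlapping operands fuse into one piece — 1 connected region. The result has 1 disconnected region.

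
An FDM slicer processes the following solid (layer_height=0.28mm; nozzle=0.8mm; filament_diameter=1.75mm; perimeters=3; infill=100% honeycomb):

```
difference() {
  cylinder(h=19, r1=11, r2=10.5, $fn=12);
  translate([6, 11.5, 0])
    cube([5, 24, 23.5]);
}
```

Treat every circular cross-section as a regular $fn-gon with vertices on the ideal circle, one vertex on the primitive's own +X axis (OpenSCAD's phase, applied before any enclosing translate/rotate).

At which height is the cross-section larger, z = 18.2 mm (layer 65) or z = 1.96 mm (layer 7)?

Layer 65 (z = 18.2): the cone contributes a regular 12-gon of circumradius 10.521 (interpolated between r1=11 and r2=10.5 at t=0.958) (area = (12/2)·10.521²·sin(360°/12) = 332.08 mm²); the cube at (6, 11.5) is present — its section is the full 5×24 rectangle (area 120.00 mm²); After the difference (first − rest): starting from the cone (332.08 mm²), the 5×24 cube at (6, 11.5) misses the remaining region (no effect) — area = 332.08 mm². So its area = 332.08 mm². Layer 7 (z = 1.96): the cone: at t=0.103 of its height the radius interpolates to r₁+(r₂−r₁)t = 10.948, giving a regular 12-gon of that circumradius (area = (12/2)·10.948²·sin(360°/12) = 359.60 mm²); the 5×24 cube at (6, 11.5) contributes its full rectangle (area 120.00 mm²); Taking the first minus the rest: starting from the cone (359.60 mm²), the 5×24 cube at (6, 11.5) misses the remaining region (no effect) — area = 359.60 mm². So its area = 359.60 mm². Layer 7 is larger (359.60 vs 332.08 mm²).

layer 7 (z = 1.96 mm)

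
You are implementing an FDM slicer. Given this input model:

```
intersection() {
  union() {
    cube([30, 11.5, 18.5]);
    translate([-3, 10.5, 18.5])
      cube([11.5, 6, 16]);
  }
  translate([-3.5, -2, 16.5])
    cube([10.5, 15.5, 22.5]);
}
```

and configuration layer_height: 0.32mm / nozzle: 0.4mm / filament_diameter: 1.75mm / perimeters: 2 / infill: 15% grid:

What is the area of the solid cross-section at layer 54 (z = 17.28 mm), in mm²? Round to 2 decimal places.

At z = 17.28 mm: the 30×11.5 cube contributes its full rectangle (area 345.00 mm²); the cube at (-3, 10.5) is not intersected at this z (z outside [18.5, 34.5]); Taking the union: only the 30×11.5 cube is present, so the union is just that shape — area = 345.00 mm²; the 10.5×15.5 cube at (-3.5, -2) contributes its full rectangle (area 162.75 mm²); After intersecting: the 10.5×15.5 cube at (-3.5, -2) partially overlaps that combined region; clipping to the common part keeps 80.50 mm² — area = 80.50 mm². Overall, the cross-section is a single solid region. Net area = 80.50 mm².

80.50 mm²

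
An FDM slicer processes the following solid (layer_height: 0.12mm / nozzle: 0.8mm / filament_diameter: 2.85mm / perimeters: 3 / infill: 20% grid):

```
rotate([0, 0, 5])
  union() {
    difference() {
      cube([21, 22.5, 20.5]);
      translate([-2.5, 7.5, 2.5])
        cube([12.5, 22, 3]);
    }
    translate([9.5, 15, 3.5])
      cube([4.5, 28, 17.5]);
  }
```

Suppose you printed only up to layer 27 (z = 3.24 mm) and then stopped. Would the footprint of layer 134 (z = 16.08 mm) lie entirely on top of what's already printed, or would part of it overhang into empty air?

part overhangs

Compare the two slices. At z = 3.24: the 21×22.5 cube contributes its full rectangle (area 472.50 mm²); the cube at (-2.5, 7.5) is present — its section is the full 12.5×22 rectangle (area 275.00 mm²); After the difference (first − rest): starting from the 21×22.5 cube (472.50 mm²), the 12.5×22 cube at (-2.5, 7.5) partially overlaps it — only the 150.00 mm² overlap (of its 275.00 mm²) is removed, clipping the outline — area = 322.50 mm²; the cube at (9.5, 15) does not reach this height (z outside [3.5, 21]); Merging all regions: only the result so far is present, so the union is just that shape — area = 322.50 mm²; (whole slice rotated 5° about Z — lengths, areas and connectivity unchanged). At z = 16.08: the cube is present — its section is the full 21×22.5 rectangle (area 472.50 mm²); the cube at (-2.5, 7.5) does not reach this height (z outside [2.5, 5.5]); Taking the first minus the rest: none of the subtracted shapes is present at this height, so the 21×22.5 cube is unchanged — area = 472.50 mm²; the cube at (9.5, 15) (footprint 4.5×28) is included at this height (area 126.00 mm²); Taking the union: the regions partially overlap — summed areas 598.50 mm² minus the doubly-counted overlap 33.75 mm² gives 564.75 mm² — area = 564.75 mm²; (rotated 5° about Z; rotation is an isometry so areas/perimeters/island counts are preserved). Checking containment: at z = 16.08 the cross-section extends beyond the z = 3.24 cross-section by about 242.25 mm².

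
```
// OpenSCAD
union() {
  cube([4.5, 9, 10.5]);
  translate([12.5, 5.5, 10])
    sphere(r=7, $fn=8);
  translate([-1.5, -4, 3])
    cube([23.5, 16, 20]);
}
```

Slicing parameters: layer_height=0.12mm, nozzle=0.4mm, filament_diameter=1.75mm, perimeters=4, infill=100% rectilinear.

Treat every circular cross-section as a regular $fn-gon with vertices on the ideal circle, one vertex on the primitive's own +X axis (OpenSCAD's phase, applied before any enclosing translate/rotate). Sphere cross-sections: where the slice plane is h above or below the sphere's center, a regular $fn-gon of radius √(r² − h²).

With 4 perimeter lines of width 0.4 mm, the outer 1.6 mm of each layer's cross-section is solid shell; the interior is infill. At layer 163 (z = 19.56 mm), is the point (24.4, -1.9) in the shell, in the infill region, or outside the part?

At z = 19.56 mm: the cube is not intersected at this z (z outside [0, 10.5]); the sphere at (12.5, 5.5) is absent (|z−center|=9.560 > r=7); the cube at (-1.5, -4) (footprint 23.5×16) is included at this height; Merging all regions: only the 23.5×16 cube at (-1.5, -4) is present, so the union is just that shape — 1 connected region. Overall, the cross-section is a single solid region. The nearest boundary edge runs (22.00, -4.00)→(22.00, 12.00); distance from the point to it = 2.40 mm. The point is not inside any of the regions above, so it lies outside the cross-section (2.40 mm from the nearest boundary).

outside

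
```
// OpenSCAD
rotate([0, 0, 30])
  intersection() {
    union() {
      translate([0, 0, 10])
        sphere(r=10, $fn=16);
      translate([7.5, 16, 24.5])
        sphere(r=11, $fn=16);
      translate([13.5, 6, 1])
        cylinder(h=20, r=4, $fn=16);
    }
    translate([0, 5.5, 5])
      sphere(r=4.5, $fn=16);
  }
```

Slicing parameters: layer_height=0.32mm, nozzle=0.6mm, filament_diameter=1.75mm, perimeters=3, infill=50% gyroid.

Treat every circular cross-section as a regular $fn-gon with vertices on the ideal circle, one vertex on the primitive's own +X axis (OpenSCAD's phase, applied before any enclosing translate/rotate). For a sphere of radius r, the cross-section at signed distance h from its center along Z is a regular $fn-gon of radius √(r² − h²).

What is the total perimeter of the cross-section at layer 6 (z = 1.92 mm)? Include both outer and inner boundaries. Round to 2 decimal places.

At z = 1.92 mm: the r=10 sphere contributes a regular 16-gon of circumradius √(10²−8.08²) = 5.892 (perimeter = 2·16·5.892·sin(180°/16) = 36.78 mm); the sphere at (7.5, 16) does not reach this height (|z−center|=22.580 > r=11); the r=4 cylinder at (13.5, 6) gives a regular 16-gon of circumradius 4 (constant along its height) (perimeter = 2·16·4.000·sin(180°/16) = 24.97 mm); Combining (union): the 2 present regions are separate (no shared area or edge), so areas and boundary lengths simply add and each stays a separate island — boundary = 61.75 mm; the r=4.5 sphere at (0, 5.5) contributes a regular 16-gon of circumradius √(4.5²−3.08²) = 3.281 (perimeter = 2·16·3.281·sin(180°/16) = 20.48 mm); After intersecting: the r=4.5 sphere at (0, 5.5) partially overlaps the result so far; clipping to the common part keeps 16.51 mm² — boundary = 15.66 mm; (whole slice rotated 30° about Z — lengths, areas and connectivity unchanged). Overall, the cross-section is a single solid region. Total boundary length (outer) = 15.66 mm.

15.66 mm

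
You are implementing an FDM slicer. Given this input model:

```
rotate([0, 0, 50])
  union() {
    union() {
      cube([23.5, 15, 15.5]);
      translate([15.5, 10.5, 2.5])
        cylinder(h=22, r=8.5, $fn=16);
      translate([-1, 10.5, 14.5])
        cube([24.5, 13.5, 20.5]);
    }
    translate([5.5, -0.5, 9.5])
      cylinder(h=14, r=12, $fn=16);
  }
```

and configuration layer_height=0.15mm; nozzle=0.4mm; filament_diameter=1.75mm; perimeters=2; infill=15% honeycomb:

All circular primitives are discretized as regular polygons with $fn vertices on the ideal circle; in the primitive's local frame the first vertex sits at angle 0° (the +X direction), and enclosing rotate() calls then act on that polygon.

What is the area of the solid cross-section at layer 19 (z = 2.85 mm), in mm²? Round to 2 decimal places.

392.61 mm²

At z = 2.85 mm: the 23.5×15 cube contributes its full rectangle (area 352.50 mm²); the cylinder at (15.5, 10.5): section is a regular 16-gon, circumradius r=8.5 (area = (16/2)·8.500²·sin(360°/16) = 221.19 mm²); the cube at (-1, 10.5) is not intersected at this z (z outside [14.5, 35]); Combining (union): the regions partially overlap — summed areas 573.69 mm² minus the doubly-counted overlap 181.08 mm² gives 392.61 mm² — area = 392.61 mm²; the cylinder at (5.5, -0.5) is not intersected at this z (z outside [9.5, 23.5]); Merging all regions: only the result so far is present, so the union is just that shape — area = 392.61 mm²; (rotated 50° about Z; rotation is an isometry so areas/perimeters/island counts are preserved). Overall, the cross-section is a single solid region. Net area = 392.61 mm².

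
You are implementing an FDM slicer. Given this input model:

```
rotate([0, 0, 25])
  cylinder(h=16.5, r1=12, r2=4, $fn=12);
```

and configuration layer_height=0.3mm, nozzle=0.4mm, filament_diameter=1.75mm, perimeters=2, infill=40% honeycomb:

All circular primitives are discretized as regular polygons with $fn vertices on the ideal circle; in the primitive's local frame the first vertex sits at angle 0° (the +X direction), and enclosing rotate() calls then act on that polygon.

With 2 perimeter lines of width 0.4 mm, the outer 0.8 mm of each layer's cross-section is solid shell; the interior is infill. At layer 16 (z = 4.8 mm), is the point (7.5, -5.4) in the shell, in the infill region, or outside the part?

At z = 4.8 mm: the cone (r1=12→r2=4) has section circumradius 9.673 here — a regular 12-gon; (rotated 25° about Z; rotation is an isometry so areas/perimeters/island counts are preserved). Overall, the cross-section is a single solid region. Undo the 25° rotation: the query point maps to (4.515, -8.064) in the un-rotated model frame. The nearest boundary edge runs (-0.00, -9.67)→(4.84, -8.38); distance from the point to it = 0.39 mm. The point is inside the cross-section, 0.39 mm from the nearest boundary — within the 0.8 mm shell band (2 × 0.4).

shell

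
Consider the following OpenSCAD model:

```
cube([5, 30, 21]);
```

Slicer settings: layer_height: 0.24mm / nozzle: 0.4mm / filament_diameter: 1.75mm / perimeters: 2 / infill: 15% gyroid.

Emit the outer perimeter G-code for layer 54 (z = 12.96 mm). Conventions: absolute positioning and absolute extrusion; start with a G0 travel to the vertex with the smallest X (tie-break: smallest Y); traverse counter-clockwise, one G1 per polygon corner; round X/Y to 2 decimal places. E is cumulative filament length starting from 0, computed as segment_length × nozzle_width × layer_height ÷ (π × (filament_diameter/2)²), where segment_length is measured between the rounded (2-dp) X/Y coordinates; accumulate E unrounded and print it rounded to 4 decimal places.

G0 X0.00 Y0.00 Z12.96
G1 X5.00 Y0.00 E0.1996
G1 X5.00 Y30.00 E1.3969
G1 X0.00 Y30.00 E1.5965
G1 X0.00 Y0.00 E2.7939

At z = 12.96 mm: the 5×30 cube contributes its full rectangle. The outline is a single polygon with 4 vertices. Extrusion per mm of travel: 0.4 × 0.24 / (π × 0.875²) = 0.039912. Accumulating E over each segment gives final E = 2.7939.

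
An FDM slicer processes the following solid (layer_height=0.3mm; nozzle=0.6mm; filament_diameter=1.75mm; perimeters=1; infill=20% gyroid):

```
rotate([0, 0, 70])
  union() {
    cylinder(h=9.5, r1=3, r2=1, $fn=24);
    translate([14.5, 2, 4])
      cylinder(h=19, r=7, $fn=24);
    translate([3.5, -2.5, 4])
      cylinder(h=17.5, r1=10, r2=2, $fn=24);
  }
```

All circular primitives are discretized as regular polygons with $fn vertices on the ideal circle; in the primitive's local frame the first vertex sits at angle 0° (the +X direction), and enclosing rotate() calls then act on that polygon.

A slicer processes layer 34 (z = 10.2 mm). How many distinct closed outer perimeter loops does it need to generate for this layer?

1

At z = 10.2 mm: the cone is absent (z outside [0, 9.5]); the r=7 cylinder at (14.5, 2) gives a regular 24-gon of circumradius 7 (constant along its height); the cone at (3.5, -2.5): at t=0.354 of its height the radius interpolates to r₁+(r₂−r₁)t = 7.166, giving a regular 24-gon of that circumradius; Combining (union): the regions partially overlap (shared area 11.25 mm²), so overlapping operands fuse into one piece — 1 connected region; (rotated 70° about Z; rotation is an isometry so areas/perimeters/island counts are preserved). The result has 1 disconnected region.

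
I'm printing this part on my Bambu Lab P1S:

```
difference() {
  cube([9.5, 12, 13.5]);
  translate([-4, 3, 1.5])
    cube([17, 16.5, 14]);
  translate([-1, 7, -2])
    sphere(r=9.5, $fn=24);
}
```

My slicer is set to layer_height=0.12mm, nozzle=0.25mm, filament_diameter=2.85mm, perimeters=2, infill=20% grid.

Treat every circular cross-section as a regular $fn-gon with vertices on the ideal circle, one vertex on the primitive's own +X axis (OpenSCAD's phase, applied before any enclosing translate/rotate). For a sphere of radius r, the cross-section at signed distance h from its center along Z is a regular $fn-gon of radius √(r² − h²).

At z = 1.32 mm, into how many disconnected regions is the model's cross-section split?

At z = 1.32 mm: the cube (footprint 9.5×12) is included at this height; the cube at (-4, 3) is not intersected at this z (z outside [1.5, 15.5]); the sphere at (-1, 7): section is a regular 24-gon, circumradius = √(r²−h²) = √(9.5²−3.32²) = 8.901; Subtracting the remaining from the first: starting from the 9.5×12 cube, the r=9.5 sphere at (-1, 7) partially overlaps it — only the 84.46 mm² overlap (of its 246.07 mm²) is removed, clipping the outline — 1 connected region. The result has 1 disconnected region.

1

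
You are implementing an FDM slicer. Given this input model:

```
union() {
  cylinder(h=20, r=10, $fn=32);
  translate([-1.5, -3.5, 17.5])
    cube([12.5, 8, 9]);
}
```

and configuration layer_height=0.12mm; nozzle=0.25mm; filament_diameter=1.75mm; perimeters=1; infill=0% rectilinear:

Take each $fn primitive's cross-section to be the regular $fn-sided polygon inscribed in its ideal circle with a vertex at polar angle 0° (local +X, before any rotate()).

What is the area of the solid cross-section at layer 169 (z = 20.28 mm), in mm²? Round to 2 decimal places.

At z = 20.28 mm: the cylinder is absent (z outside [0, 20]); the cube at (-1.5, -3.5) (footprint 12.5×8) is included at this height (area 100.00 mm²); Combining (union): only the 12.5×8 cube at (-1.5, -3.5) is present, so the union is just that shape — area = 100.00 mm². Overall, the cross-section is a single solid region. Net area = 100.00 mm².

100.00 mm²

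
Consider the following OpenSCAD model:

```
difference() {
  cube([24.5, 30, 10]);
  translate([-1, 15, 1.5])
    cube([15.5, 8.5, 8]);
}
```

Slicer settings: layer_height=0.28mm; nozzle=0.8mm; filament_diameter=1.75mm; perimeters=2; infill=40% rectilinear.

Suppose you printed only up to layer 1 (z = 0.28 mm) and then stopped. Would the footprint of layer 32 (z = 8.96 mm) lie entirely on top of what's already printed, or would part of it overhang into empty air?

entirely on top

Compare the two slices. At z = 0.28: the 24.5×30 cube contributes its full rectangle (area 735.00 mm²); the cube at (-1, 15) is not intersected at this z (z outside [1.5, 9.5]); After the difference (first − rest): none of the subtracted shapes is present at this height, so the 24.5×30 cube is unchanged — area = 735.00 mm². At z = 8.96: the 24.5×30 cube contributes its full rectangle (area 735.00 mm²); the cube at (-1, 15) (footprint 15.5×8.5) is included at this height (area 131.75 mm²); Taking the first minus the rest: starting from the 24.5×30 cube (735.00 mm²), the 15.5×8.5 cube at (-1, 15) partially overlaps it — only the 123.25 mm² overlap (of its 131.75 mm²) is removed, clipping the outline — area = 611.75 mm². Checking containment: the cross-section at z = 8.96 is a subset of the cross-section at z = 0.28.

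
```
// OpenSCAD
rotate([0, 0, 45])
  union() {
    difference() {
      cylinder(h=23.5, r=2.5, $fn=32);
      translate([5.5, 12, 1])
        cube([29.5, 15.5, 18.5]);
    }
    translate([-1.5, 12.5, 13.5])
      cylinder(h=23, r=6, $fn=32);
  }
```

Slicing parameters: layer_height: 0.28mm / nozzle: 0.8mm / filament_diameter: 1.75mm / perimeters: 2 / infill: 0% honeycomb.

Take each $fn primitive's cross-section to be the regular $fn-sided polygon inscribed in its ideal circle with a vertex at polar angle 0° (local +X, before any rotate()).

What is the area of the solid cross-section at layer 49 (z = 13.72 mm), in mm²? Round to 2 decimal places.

131.88 mm²

At z = 13.72 mm: the cylinder: section is a regular 32-gon, circumradius r=2.5 (area = (32/2)·2.500²·sin(360°/32) = 19.51 mm²); the 29.5×15.5 cube at (5.5, 12) contributes its full rectangle (area 457.25 mm²); After the difference (first − rest): starting from the r=2.5 cylinder (19.51 mm²), the 29.5×15.5 cube at (5.5, 12) misses the remaining region (no effect) — area = 19.51 mm²; the cylinder at (-1.5, 12.5): section is a regular 32-gon, circumradius r=6 (area = (32/2)·6.000²·sin(360°/32) = 112.37 mm²); Taking the union: the 2 present regions are separate (no shared area or edge), so areas and boundary lengths simply add and each stays a separate island — area = 131.88 mm²; (whole slice rotated 45° about Z — lengths, areas and connectivity unchanged). Overall, the cross-section has 2 separate islands. Net area = 131.88 mm².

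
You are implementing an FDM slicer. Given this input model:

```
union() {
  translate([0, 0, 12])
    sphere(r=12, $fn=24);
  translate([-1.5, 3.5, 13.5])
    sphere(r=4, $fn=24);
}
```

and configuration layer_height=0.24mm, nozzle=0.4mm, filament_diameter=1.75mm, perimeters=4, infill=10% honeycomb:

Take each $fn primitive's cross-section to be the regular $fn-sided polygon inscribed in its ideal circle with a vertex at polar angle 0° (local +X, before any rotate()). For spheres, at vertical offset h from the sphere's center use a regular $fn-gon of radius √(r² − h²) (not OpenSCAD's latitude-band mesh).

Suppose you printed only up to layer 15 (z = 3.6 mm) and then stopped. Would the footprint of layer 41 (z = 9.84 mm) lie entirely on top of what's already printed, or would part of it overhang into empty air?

part overhangs

Compare the two slices. At z = 3.6: the r=12 sphere contributes a regular 24-gon of circumradius √(12²−8.4²) = 8.570 (area = (24/2)·8.570²·sin(360°/24) = 228.09 mm²); the sphere at (-1.5, 3.5) does not reach this height (|z−center|=9.900 > r=4); Combining (union): only the r=12 sphere is present, so the union is just that shape — area = 228.09 mm². At z = 9.84: the sphere: section is a regular 24-gon, circumradius = √(r²−h²) = √(12²−2.16²) = 11.804 (area = (24/2)·11.804²·sin(360°/24) = 432.75 mm²); the r=4 sphere at (-1.5, 3.5) slices to a regular 24-gon of circumradius 1.614 (√(r²−h²) with h=3.66 from center) (area = (24/2)·1.614²·sin(360°/24) = 8.09 mm²); Merging all regions: the r=4 sphere at (-1.5, 3.5) lies entirely inside the r=12 sphere, so the union is just the r=12 sphere — area = 432.75 mm². Checking containment: at z = 9.84 the cross-section extends beyond the z = 3.6 cross-section by about 204.66 mm².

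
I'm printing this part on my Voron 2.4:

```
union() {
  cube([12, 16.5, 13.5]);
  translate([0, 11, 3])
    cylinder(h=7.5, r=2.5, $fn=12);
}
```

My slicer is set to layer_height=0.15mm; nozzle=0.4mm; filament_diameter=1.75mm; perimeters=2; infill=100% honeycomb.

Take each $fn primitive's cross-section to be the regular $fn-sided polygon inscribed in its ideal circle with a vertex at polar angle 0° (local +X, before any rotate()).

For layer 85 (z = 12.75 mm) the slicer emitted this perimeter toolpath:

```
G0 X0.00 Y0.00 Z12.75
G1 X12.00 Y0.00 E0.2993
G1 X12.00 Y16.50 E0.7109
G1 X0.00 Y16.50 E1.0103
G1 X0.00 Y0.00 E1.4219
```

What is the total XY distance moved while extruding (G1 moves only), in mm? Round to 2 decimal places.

57.00 mm

Sum the Euclidean lengths of each G1 segment: total = 57.00 mm.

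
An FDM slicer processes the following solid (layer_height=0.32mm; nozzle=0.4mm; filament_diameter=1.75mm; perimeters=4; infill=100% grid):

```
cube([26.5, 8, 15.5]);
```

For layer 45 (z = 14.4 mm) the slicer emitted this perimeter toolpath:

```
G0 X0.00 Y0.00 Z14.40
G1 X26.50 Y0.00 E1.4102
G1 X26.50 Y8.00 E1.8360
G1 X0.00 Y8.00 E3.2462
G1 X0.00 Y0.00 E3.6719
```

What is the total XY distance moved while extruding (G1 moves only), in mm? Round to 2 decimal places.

69.00 mm

Sum the Euclidean lengths of each G1 segment: total = 69.00 mm.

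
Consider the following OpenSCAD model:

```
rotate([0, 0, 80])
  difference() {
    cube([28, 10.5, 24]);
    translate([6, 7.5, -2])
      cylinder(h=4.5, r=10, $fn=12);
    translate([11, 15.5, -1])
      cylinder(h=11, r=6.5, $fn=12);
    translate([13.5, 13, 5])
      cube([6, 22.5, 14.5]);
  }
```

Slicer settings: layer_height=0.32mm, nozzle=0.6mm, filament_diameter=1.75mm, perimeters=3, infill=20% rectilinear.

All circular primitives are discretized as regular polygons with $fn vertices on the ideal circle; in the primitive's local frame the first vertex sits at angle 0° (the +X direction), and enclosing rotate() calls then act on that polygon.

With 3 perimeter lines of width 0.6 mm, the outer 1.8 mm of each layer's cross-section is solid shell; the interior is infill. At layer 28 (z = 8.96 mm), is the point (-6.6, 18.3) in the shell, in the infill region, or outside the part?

At z = 8.96 mm: the 28×10.5 cube contributes its full rectangle; the cylinder at (6, 7.5) is not intersected at this z (z outside [-2, 2.5]); the r=6.5 cylinder at (11, 15.5) contributes a regular 12-gon of circumradius 6.5; the cube at (13.5, 13) is present — its section is the full 6×22.5 rectangle; Taking the first minus the rest: starting from the 28×10.5 cube, the r=6.5 cylinder at (11, 15.5) partially overlaps it — only the 7.32 mm² overlap (of its 126.75 mm²) is removed, clipping the outline; the 6×22.5 cube at (13.5, 13) misses the remaining region (no effect) — 1 connected region; (rotated 80° about Z; rotation is an isometry so areas/perimeters/island counts are preserved). Overall, the cross-section is a single solid region. Undo the 80° rotation: the query point maps to (16.876, 9.677) in the un-rotated model frame. The nearest boundary edge runs (14.88, 10.50)→(28.00, 10.50); distance from the point to it = 0.82 mm. The point is inside the cross-section, 0.82 mm from the nearest boundary — within the 1.8 mm shell band (3 × 0.6).

shell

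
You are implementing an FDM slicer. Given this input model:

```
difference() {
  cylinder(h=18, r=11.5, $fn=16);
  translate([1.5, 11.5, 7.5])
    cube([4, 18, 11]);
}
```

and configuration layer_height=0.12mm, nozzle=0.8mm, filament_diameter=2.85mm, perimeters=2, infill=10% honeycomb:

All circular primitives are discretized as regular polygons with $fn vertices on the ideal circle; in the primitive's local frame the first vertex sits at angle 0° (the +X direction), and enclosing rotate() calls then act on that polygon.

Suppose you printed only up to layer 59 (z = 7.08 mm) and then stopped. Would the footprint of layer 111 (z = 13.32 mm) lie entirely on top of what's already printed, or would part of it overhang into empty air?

Compare the two slices. At z = 7.08: the r=11.5 cylinder gives a regular 16-gon of circumradius 11.5 (constant along its height) (area = (16/2)·11.500²·sin(360°/16) = 404.88 mm²); the cube at (1.5, 11.5) is not intersected at this z (z outside [7.5, 18.5]); Subtracting the remaining from the first: none of the subtracted shapes is present at this height, so the r=11.5 cylinder is unchanged — area = 404.88 mm². At z = 13.32: the cylinder: section is a regular 16-gon, circumradius r=11.5 (area = (16/2)·11.500²·sin(360°/16) = 404.88 mm²); the 4×18 cube at (1.5, 11.5) contributes its full rectangle (area 72.00 mm²); After the difference (first − rest): starting from the r=11.5 cylinder (404.88 mm²), the 4×18 cube at (1.5, 11.5) misses the remaining region (no effect) — area = 404.88 mm². Checking containment: the cross-section at z = 13.32 is a subset of the cross-section at z = 7.08.

entirely on top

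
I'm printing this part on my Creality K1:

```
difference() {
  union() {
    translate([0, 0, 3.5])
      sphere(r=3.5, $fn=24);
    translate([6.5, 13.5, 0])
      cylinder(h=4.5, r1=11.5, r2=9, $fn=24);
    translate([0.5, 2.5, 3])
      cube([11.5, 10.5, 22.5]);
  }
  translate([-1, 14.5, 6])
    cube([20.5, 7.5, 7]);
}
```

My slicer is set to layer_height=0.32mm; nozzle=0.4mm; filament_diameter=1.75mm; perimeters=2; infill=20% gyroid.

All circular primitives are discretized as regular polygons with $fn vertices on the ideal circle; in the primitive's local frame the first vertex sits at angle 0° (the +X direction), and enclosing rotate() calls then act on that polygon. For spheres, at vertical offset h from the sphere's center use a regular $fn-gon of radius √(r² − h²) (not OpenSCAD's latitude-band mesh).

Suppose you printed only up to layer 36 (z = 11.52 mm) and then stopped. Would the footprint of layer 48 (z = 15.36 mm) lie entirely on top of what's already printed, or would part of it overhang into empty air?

Compare the two slices. At z = 11.52: the sphere is not intersected at this z (|z−center|=8.020 > r=3.5); the cone at (6.5, 13.5) does not reach this height (z outside [0, 4.5]); the cube at (0.5, 2.5) (footprint 11.5×10.5) is included at this height (area 120.75 mm²); Taking the union: only the 11.5×10.5 cube at (0.5, 2.5) is present, so the union is just that shape — area = 120.75 mm²; the cube at (-1, 14.5) is present — its section is the full 20.5×7.5 rectangle (area 153.75 mm²); Taking the first minus the rest: starting from the result so far (120.75 mm²), the 20.5×7.5 cube at (-1, 14.5) misses the remaining region (no effect) — area = 120.75 mm². At z = 15.36: the sphere does not reach this height (|z−center|=11.860 > r=3.5); the cone at (6.5, 13.5) is absent (z outside [0, 4.5]); the cube at (0.5, 2.5) (footprint 11.5×10.5) is included at this height (area 120.75 mm²); Combining (union): only the 11.5×10.5 cube at (0.5, 2.5) is present, so the union is just that shape — area = 120.75 mm²; the cube at (-1, 14.5) is absent (z outside [6, 13]); Taking the first minus the rest: none of the subtracted shapes is present at this height, so the result so far is unchanged — area = 120.75 mm². Checking containment: the cross-section at z = 15.36 is a subset of the cross-section at z = 11.52.

entirely on top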